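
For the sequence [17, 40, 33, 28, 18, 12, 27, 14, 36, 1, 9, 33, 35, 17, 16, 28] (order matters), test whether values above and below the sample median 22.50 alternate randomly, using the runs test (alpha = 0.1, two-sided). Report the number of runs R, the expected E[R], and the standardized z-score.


Step 1: Compute median = 22.50; label A = above, B = below.
Labels in order: BAAABBABABBAABBA  (n_A = 8, n_B = 8)
Step 2: Count runs R = 10.
Step 3: Under H0 (random ordering), E[R] = 2*n_A*n_B/(n_A+n_B) + 1 = 2*8*8/16 + 1 = 9.0000.
        Var[R] = 2*n_A*n_B*(2*n_A*n_B - n_A - n_B) / ((n_A+n_B)^2 * (n_A+n_B-1)) = 14336/3840 = 3.7333.
        SD[R] = 1.9322.
Step 4: Continuity-corrected z = (R - 0.5 - E[R]) / SD[R] = (10 - 0.5 - 9.0000) / 1.9322 = 0.2588.
Step 5: Two-sided p-value via normal approximation = 2*(1 - Phi(|z|)) = 0.795809.
Step 6: alpha = 0.1. fail to reject H0.

R = 10, z = 0.2588, p = 0.795809, fail to reject H0.


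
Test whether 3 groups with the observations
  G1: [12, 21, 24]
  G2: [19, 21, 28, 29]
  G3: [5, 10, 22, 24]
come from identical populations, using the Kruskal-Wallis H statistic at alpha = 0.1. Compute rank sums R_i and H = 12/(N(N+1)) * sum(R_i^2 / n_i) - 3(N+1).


Step 1: Combine all N = 11 observations and assign midranks.
sorted (value, group, rank): (5,G3,1), (10,G3,2), (12,G1,3), (19,G2,4), (21,G1,5.5), (21,G2,5.5), (22,G3,7), (24,G1,8.5), (24,G3,8.5), (28,G2,10), (29,G2,11)
Step 2: Sum ranks within each group.
R_1 = 17 (n_1 = 3)
R_2 = 30.5 (n_2 = 4)
R_3 = 18.5 (n_3 = 4)
Step 3: H = 12/(N(N+1)) * sum(R_i^2/n_i) - 3(N+1)
     = 12/(11*12) * (17^2/3 + 30.5^2/4 + 18.5^2/4) - 3*12
     = 0.090909 * 414.458 - 36
     = 1.678030.
Step 4: Ties present; correction factor C = 1 - 12/(11^3 - 11) = 0.990909. Corrected H = 1.678030 / 0.990909 = 1.693425.
Step 5: Under H0, H ~ chi^2(2); p-value = 0.428822.
Step 6: alpha = 0.1. fail to reject H0.

H = 1.6934, df = 2, p = 0.428822, fail to reject H0.


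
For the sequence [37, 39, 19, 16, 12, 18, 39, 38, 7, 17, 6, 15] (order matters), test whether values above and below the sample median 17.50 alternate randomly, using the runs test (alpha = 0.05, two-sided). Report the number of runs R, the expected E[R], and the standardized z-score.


Step 1: Compute median = 17.50; label A = above, B = below.
Labels in order: AAABBAAABBBB  (n_A = 6, n_B = 6)
Step 2: Count runs R = 4.
Step 3: Under H0 (random ordering), E[R] = 2*n_A*n_B/(n_A+n_B) + 1 = 2*6*6/12 + 1 = 7.0000.
        Var[R] = 2*n_A*n_B*(2*n_A*n_B - n_A - n_B) / ((n_A+n_B)^2 * (n_A+n_B-1)) = 4320/1584 = 2.7273.
        SD[R] = 1.6514.
Step 4: Continuity-corrected z = (R + 0.5 - E[R]) / SD[R] = (4 + 0.5 - 7.0000) / 1.6514 = -1.5138.
Step 5: Two-sided p-value via normal approximation = 2*(1 - Phi(|z|)) = 0.130070.
Step 6: alpha = 0.05. fail to reject H0.

R = 4, z = -1.5138, p = 0.130070, fail to reject H0.


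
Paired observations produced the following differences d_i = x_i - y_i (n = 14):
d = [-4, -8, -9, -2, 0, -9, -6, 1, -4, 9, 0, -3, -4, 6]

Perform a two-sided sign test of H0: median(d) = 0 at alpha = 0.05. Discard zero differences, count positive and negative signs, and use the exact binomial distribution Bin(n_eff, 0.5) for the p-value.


Step 1: Discard zero differences. Original n = 14; n_eff = number of nonzero differences = 12.
Nonzero differences (with sign): -4, -8, -9, -2, -9, -6, +1, -4, +9, -3, -4, +6
Step 2: Count signs: positive = 3, negative = 9.
Step 3: Under H0: P(positive) = 0.5, so the number of positives S ~ Bin(12, 0.5).
Step 4: Two-sided exact p-value = sum of Bin(12,0.5) probabilities at or below the observed probability = 0.145996.
Step 5: alpha = 0.05. fail to reject H0.

n_eff = 12, pos = 3, neg = 9, p = 0.145996, fail to reject H0.


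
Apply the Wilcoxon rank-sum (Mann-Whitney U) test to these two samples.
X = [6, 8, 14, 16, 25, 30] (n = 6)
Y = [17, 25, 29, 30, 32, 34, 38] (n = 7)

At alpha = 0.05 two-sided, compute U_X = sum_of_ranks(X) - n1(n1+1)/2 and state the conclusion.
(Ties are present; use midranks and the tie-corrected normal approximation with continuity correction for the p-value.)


Step 1: Combine and sort all 13 observations; assign midranks.
sorted (value, group): (6,X), (8,X), (14,X), (16,X), (17,Y), (25,X), (25,Y), (29,Y), (30,X), (30,Y), (32,Y), (34,Y), (38,Y)
ranks: 6->1, 8->2, 14->3, 16->4, 17->5, 25->6.5, 25->6.5, 29->8, 30->9.5, 30->9.5, 32->11, 34->12, 38->13
Step 2: Rank sum for X: R1 = 1 + 2 + 3 + 4 + 6.5 + 9.5 = 26.
Step 3: U_X = R1 - n1(n1+1)/2 = 26 - 6*7/2 = 26 - 21 = 5.
       U_Y = n1*n2 - U_X = 42 - 5 = 37.
Step 4: Ties are present, so use the tie-corrected normal approximation (with continuity correction) for the p-value.
Step 5: p-value = 0.026392; compare to alpha = 0.05. reject H0.

U_X = 5, p = 0.026392, reject H0 at alpha = 0.05.


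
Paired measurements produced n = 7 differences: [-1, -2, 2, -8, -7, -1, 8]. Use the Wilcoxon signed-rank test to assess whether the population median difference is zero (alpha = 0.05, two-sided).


Step 1: Drop any zero differences (none here) and take |d_i|.
|d| = [1, 2, 2, 8, 7, 1, 8]
Step 2: Midrank |d_i| (ties get averaged ranks).
ranks: |1|->1.5, |2|->3.5, |2|->3.5, |8|->6.5, |7|->5, |1|->1.5, |8|->6.5
Step 3: Attach original signs; sum ranks with positive sign and with negative sign.
W+ = 3.5 + 6.5 = 10
W- = 1.5 + 3.5 + 6.5 + 5 + 1.5 = 18
(Check: W+ + W- = 28 should equal n(n+1)/2 = 28.)
Step 4: Test statistic W = min(W+, W-) = 10.
Step 5: Ties in |d|, so use the tie-corrected normal approximation.
        E[W] = n(n+1)/4 = 7*8/4 = 14.
        Tie groups: |d|=1 (t=2), |d|=2 (t=2), |d|=8 (t=2); sum(t^3 - t) = 18.
        Var[W] = n(n+1)(2n+1)/24 - sum(t^3-t)/48 = 840/24 - 18/48 = 34.625.
        z = (W - E[W]) / sqrt(Var[W]) = (10 - 14) / 5.8843 = -0.6798.
        Two-sided p = 2*Phi(z) = 0.496647.
Step 6: alpha = 0.05. fail to reject H0.

W+ = 10, W- = 18, W = min = 10, p = 0.496647, fail to reject H0.


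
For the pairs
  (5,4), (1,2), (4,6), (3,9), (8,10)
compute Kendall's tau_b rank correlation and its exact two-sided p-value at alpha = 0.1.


Step 1: Enumerate the 10 unordered pairs (i,j) with i<j and classify each by sign(x_j-x_i) * sign(y_j-y_i).
  (1,2):dx=-4,dy=-2->C; (1,3):dx=-1,dy=+2->D; (1,4):dx=-2,dy=+5->D; (1,5):dx=+3,dy=+6->C
  (2,3):dx=+3,dy=+4->C; (2,4):dx=+2,dy=+7->C; (2,5):dx=+7,dy=+8->C; (3,4):dx=-1,dy=+3->D
  (3,5):dx=+4,dy=+4->C; (4,5):dx=+5,dy=+1->C
Step 2: C = 7, D = 3, total pairs = 10.
Step 3: tau = (C - D)/(n(n-1)/2) = (7 - 3)/10 = 0.400000.
Step 4: Exact two-sided p-value (enumerate n! = 120 permutations of y under H0): p = 0.483333.
Step 5: alpha = 0.1. fail to reject H0.

tau_b = 0.4000 (C=7, D=3), p = 0.483333, fail to reject H0.


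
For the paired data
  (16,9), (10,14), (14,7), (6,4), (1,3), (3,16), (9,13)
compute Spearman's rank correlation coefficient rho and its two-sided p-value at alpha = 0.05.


Step 1: Rank x and y separately (midranks; no ties here).
rank(x): 16->7, 10->5, 14->6, 6->3, 1->1, 3->2, 9->4
rank(y): 9->4, 14->6, 7->3, 4->2, 3->1, 16->7, 13->5
Step 2: d_i = R_x(i) - R_y(i); compute d_i^2.
  (7-4)^2=9, (5-6)^2=1, (6-3)^2=9, (3-2)^2=1, (1-1)^2=0, (2-7)^2=25, (4-5)^2=1
sum(d^2) = 46.
Step 3: rho = 1 - 6*46 / (7*(7^2 - 1)) = 1 - 276/336 = 0.178571.
Step 4: Under H0, t = rho * sqrt((n-2)/(1-rho^2)) = 0.4058 ~ t(5).
Step 5: Two-sided p-value from the t-distribution with 5 df = 0.701658.
Step 6: alpha = 0.05. fail to reject H0.

rho = 0.1786, p = 0.701658, fail to reject H0 at alpha = 0.05.


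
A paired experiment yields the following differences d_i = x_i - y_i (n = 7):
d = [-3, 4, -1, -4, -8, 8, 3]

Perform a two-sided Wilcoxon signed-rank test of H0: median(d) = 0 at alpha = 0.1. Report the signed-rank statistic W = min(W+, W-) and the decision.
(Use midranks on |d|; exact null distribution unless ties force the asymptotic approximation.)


Step 1: Drop any zero differences (none here) and take |d_i|.
|d| = [3, 4, 1, 4, 8, 8, 3]
Step 2: Midrank |d_i| (ties get averaged ranks).
ranks: |3|->2.5, |4|->4.5, |1|->1, |4|->4.5, |8|->6.5, |8|->6.5, |3|->2.5
Step 3: Attach original signs; sum ranks with positive sign and with negative sign.
W+ = 4.5 + 6.5 + 2.5 = 13.5
W- = 2.5 + 1 + 4.5 + 6.5 = 14.5
(Check: W+ + W- = 28 should equal n(n+1)/2 = 28.)
Step 4: Test statistic W = min(W+, W-) = 13.5.
Step 5: Ties in |d|, so use the tie-corrected normal approximation.
        E[W] = n(n+1)/4 = 7*8/4 = 14.
        Tie groups: |d|=3 (t=2), |d|=4 (t=2), |d|=8 (t=2); sum(t^3 - t) = 18.
        Var[W] = n(n+1)(2n+1)/24 - sum(t^3-t)/48 = 840/24 - 18/48 = 34.625.
        z = (W - E[W]) / sqrt(Var[W]) = (13.5 - 14) / 5.8843 = -0.0850.
        Two-sided p = 2*Phi(z) = 0.932284.
Step 6: alpha = 0.1. fail to reject H0.

W+ = 13.5, W- = 14.5, W = min = 13.5, p = 0.932284, fail to reject H0.


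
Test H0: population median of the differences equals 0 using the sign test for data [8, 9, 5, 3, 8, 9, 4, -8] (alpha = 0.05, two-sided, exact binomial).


Step 1: Discard zero differences. Original n = 8; n_eff = number of nonzero differences = 8.
Nonzero differences (with sign): +8, +9, +5, +3, +8, +9, +4, -8
Step 2: Count signs: positive = 7, negative = 1.
Step 3: Under H0: P(positive) = 0.5, so the number of positives S ~ Bin(8, 0.5).
Step 4: Two-sided exact p-value = sum of Bin(8,0.5) probabilities at or below the observed probability = 0.070312.
Step 5: alpha = 0.05. fail to reject H0.

n_eff = 8, pos = 7, neg = 1, p = 0.070312, fail to reject H0.


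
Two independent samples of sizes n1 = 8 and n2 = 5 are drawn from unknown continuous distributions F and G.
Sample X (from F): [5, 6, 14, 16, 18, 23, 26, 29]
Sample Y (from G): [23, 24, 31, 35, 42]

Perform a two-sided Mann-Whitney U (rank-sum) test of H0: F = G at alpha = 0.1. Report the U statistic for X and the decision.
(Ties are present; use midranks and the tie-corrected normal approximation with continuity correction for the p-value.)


Step 1: Combine and sort all 13 observations; assign midranks.
sorted (value, group): (5,X), (6,X), (14,X), (16,X), (18,X), (23,X), (23,Y), (24,Y), (26,X), (29,X), (31,Y), (35,Y), (42,Y)
ranks: 5->1, 6->2, 14->3, 16->4, 18->5, 23->6.5, 23->6.5, 24->8, 26->9, 29->10, 31->11, 35->12, 42->13
Step 2: Rank sum for X: R1 = 1 + 2 + 3 + 4 + 5 + 6.5 + 9 + 10 = 40.5.
Step 3: U_X = R1 - n1(n1+1)/2 = 40.5 - 8*9/2 = 40.5 - 36 = 4.5.
       U_Y = n1*n2 - U_X = 40 - 4.5 = 35.5.
Step 4: Ties are present, so use the tie-corrected normal approximation (with continuity correction) for the p-value.
Step 5: p-value = 0.027892; compare to alpha = 0.1. reject H0.

U_X = 4.5, p = 0.027892, reject H0 at alpha = 0.1.


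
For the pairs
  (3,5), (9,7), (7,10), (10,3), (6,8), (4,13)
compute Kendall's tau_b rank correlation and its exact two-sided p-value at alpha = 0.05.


Step 1: Enumerate the 15 unordered pairs (i,j) with i<j and classify each by sign(x_j-x_i) * sign(y_j-y_i).
  (1,2):dx=+6,dy=+2->C; (1,3):dx=+4,dy=+5->C; (1,4):dx=+7,dy=-2->D; (1,5):dx=+3,dy=+3->C
  (1,6):dx=+1,dy=+8->C; (2,3):dx=-2,dy=+3->D; (2,4):dx=+1,dy=-4->D; (2,5):dx=-3,dy=+1->D
  (2,6):dx=-5,dy=+6->D; (3,4):dx=+3,dy=-7->D; (3,5):dx=-1,dy=-2->C; (3,6):dx=-3,dy=+3->D
  (4,5):dx=-4,dy=+5->D; (4,6):dx=-6,dy=+10->D; (5,6):dx=-2,dy=+5->D
Step 2: C = 5, D = 10, total pairs = 15.
Step 3: tau = (C - D)/(n(n-1)/2) = (5 - 10)/15 = -0.333333.
Step 4: Exact two-sided p-value (enumerate n! = 720 permutations of y under H0): p = 0.469444.
Step 5: alpha = 0.05. fail to reject H0.

tau_b = -0.3333 (C=5, D=10), p = 0.469444, fail to reject H0.


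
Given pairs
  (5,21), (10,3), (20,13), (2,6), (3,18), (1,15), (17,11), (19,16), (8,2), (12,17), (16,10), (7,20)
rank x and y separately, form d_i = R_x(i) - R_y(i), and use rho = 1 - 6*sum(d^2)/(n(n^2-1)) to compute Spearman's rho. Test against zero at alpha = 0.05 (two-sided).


Step 1: Rank x and y separately (midranks; no ties here).
rank(x): 5->4, 10->7, 20->12, 2->2, 3->3, 1->1, 17->10, 19->11, 8->6, 12->8, 16->9, 7->5
rank(y): 21->12, 3->2, 13->6, 6->3, 18->10, 15->7, 11->5, 16->8, 2->1, 17->9, 10->4, 20->11
Step 2: d_i = R_x(i) - R_y(i); compute d_i^2.
  (4-12)^2=64, (7-2)^2=25, (12-6)^2=36, (2-3)^2=1, (3-10)^2=49, (1-7)^2=36, (10-5)^2=25, (11-8)^2=9, (6-1)^2=25, (8-9)^2=1, (9-4)^2=25, (5-11)^2=36
sum(d^2) = 332.
Step 3: rho = 1 - 6*332 / (12*(12^2 - 1)) = 1 - 1992/1716 = -0.160839.
Step 4: Under H0, t = rho * sqrt((n-2)/(1-rho^2)) = -0.5153 ~ t(10).
Step 5: Two-sided p-value from the t-distribution with 10 df = 0.617523.
Step 6: alpha = 0.05. fail to reject H0.

rho = -0.1608, p = 0.617523, fail to reject H0 at alpha = 0.05.


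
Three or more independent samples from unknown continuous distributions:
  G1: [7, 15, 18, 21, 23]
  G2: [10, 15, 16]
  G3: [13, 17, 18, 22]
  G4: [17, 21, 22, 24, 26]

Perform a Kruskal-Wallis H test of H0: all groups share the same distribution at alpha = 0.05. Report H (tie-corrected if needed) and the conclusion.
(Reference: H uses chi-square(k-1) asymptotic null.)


Step 1: Combine all N = 17 observations and assign midranks.
sorted (value, group, rank): (7,G1,1), (10,G2,2), (13,G3,3), (15,G1,4.5), (15,G2,4.5), (16,G2,6), (17,G3,7.5), (17,G4,7.5), (18,G1,9.5), (18,G3,9.5), (21,G1,11.5), (21,G4,11.5), (22,G3,13.5), (22,G4,13.5), (23,G1,15), (24,G4,16), (26,G4,17)
Step 2: Sum ranks within each group.
R_1 = 41.5 (n_1 = 5)
R_2 = 12.5 (n_2 = 3)
R_3 = 33.5 (n_3 = 4)
R_4 = 65.5 (n_4 = 5)
Step 3: H = 12/(N(N+1)) * sum(R_i^2/n_i) - 3(N+1)
     = 12/(17*18) * (41.5^2/5 + 12.5^2/3 + 33.5^2/4 + 65.5^2/5) - 3*18
     = 0.039216 * 1535.15 - 54
     = 6.201797.
Step 4: Ties present; correction factor C = 1 - 30/(17^3 - 17) = 0.993873. Corrected H = 6.201797 / 0.993873 = 6.240033.
Step 5: Under H0, H ~ chi^2(3); p-value = 0.100499.
Step 6: alpha = 0.05. fail to reject H0.

H = 6.2400, df = 3, p = 0.100499, fail to reject H0.


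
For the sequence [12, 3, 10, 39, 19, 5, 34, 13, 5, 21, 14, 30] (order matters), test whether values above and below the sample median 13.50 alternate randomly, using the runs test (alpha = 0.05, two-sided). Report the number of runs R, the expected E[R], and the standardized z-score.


Step 1: Compute median = 13.50; label A = above, B = below.
Labels in order: BBBAABABBAAA  (n_A = 6, n_B = 6)
Step 2: Count runs R = 6.
Step 3: Under H0 (random ordering), E[R] = 2*n_A*n_B/(n_A+n_B) + 1 = 2*6*6/12 + 1 = 7.0000.
        Var[R] = 2*n_A*n_B*(2*n_A*n_B - n_A - n_B) / ((n_A+n_B)^2 * (n_A+n_B-1)) = 4320/1584 = 2.7273.
        SD[R] = 1.6514.
Step 4: Continuity-corrected z = (R + 0.5 - E[R]) / SD[R] = (6 + 0.5 - 7.0000) / 1.6514 = -0.3028.
Step 5: Two-sided p-value via normal approximation = 2*(1 - Phi(|z|)) = 0.762069.
Step 6: alpha = 0.05. fail to reject H0.

R = 6, z = -0.3028, p = 0.762069, fail to reject H0.


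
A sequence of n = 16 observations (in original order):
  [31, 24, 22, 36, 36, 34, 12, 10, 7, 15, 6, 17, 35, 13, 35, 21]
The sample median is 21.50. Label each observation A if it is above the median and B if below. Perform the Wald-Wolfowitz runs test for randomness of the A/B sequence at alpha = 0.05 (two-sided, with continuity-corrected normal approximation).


Step 1: Compute median = 21.50; label A = above, B = below.
Labels in order: AAAAAABBBBBBABAB  (n_A = 8, n_B = 8)
Step 2: Count runs R = 6.
Step 3: Under H0 (random ordering), E[R] = 2*n_A*n_B/(n_A+n_B) + 1 = 2*8*8/16 + 1 = 9.0000.
        Var[R] = 2*n_A*n_B*(2*n_A*n_B - n_A - n_B) / ((n_A+n_B)^2 * (n_A+n_B-1)) = 14336/3840 = 3.7333.
        SD[R] = 1.9322.
Step 4: Continuity-corrected z = (R + 0.5 - E[R]) / SD[R] = (6 + 0.5 - 9.0000) / 1.9322 = -1.2939.
Step 5: Two-sided p-value via normal approximation = 2*(1 - Phi(|z|)) = 0.195709.
Step 6: alpha = 0.05. fail to reject H0.

R = 6, z = -1.2939, p = 0.195709, fail to reject H0.


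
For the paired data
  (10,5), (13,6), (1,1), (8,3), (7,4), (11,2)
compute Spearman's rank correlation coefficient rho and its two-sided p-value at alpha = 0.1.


Step 1: Rank x and y separately (midranks; no ties here).
rank(x): 10->4, 13->6, 1->1, 8->3, 7->2, 11->5
rank(y): 5->5, 6->6, 1->1, 3->3, 4->4, 2->2
Step 2: d_i = R_x(i) - R_y(i); compute d_i^2.
  (4-5)^2=1, (6-6)^2=0, (1-1)^2=0, (3-3)^2=0, (2-4)^2=4, (5-2)^2=9
sum(d^2) = 14.
Step 3: rho = 1 - 6*14 / (6*(6^2 - 1)) = 1 - 84/210 = 0.600000.
Step 4: Under H0, t = rho * sqrt((n-2)/(1-rho^2)) = 1.5000 ~ t(4).
Step 5: Two-sided p-value from the t-distribution with 4 df = 0.208000.
Step 6: alpha = 0.1. fail to reject H0.

rho = 0.6000, p = 0.208000, fail to reject H0 at alpha = 0.1.


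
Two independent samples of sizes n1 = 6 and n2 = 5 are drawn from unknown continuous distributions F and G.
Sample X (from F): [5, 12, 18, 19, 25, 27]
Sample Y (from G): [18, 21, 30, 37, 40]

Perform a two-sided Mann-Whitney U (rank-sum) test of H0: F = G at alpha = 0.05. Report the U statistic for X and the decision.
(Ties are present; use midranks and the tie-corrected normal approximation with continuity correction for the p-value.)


Step 1: Combine and sort all 11 observations; assign midranks.
sorted (value, group): (5,X), (12,X), (18,X), (18,Y), (19,X), (21,Y), (25,X), (27,X), (30,Y), (37,Y), (40,Y)
ranks: 5->1, 12->2, 18->3.5, 18->3.5, 19->5, 21->6, 25->7, 27->8, 30->9, 37->10, 40->11
Step 2: Rank sum for X: R1 = 1 + 2 + 3.5 + 5 + 7 + 8 = 26.5.
Step 3: U_X = R1 - n1(n1+1)/2 = 26.5 - 6*7/2 = 26.5 - 21 = 5.5.
       U_Y = n1*n2 - U_X = 30 - 5.5 = 24.5.
Step 4: Ties are present, so use the tie-corrected normal approximation (with continuity correction) for the p-value.
Step 5: p-value = 0.099576; compare to alpha = 0.05. fail to reject H0.

U_X = 5.5, p = 0.099576, fail to reject H0 at alpha = 0.05.


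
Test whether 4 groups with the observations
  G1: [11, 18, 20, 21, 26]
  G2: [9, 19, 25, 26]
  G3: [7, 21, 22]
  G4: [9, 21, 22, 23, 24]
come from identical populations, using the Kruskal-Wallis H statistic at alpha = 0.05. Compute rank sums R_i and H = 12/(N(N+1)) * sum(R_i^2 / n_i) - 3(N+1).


Step 1: Combine all N = 17 observations and assign midranks.
sorted (value, group, rank): (7,G3,1), (9,G2,2.5), (9,G4,2.5), (11,G1,4), (18,G1,5), (19,G2,6), (20,G1,7), (21,G1,9), (21,G3,9), (21,G4,9), (22,G3,11.5), (22,G4,11.5), (23,G4,13), (24,G4,14), (25,G2,15), (26,G1,16.5), (26,G2,16.5)
Step 2: Sum ranks within each group.
R_1 = 41.5 (n_1 = 5)
R_2 = 40 (n_2 = 4)
R_3 = 21.5 (n_3 = 3)
R_4 = 50 (n_4 = 5)
Step 3: H = 12/(N(N+1)) * sum(R_i^2/n_i) - 3(N+1)
     = 12/(17*18) * (41.5^2/5 + 40^2/4 + 21.5^2/3 + 50^2/5) - 3*18
     = 0.039216 * 1398.53 - 54
     = 0.844444.
Step 4: Ties present; correction factor C = 1 - 42/(17^3 - 17) = 0.991422. Corrected H = 0.844444 / 0.991422 = 0.851751.
Step 5: Under H0, H ~ chi^2(3); p-value = 0.837053.
Step 6: alpha = 0.05. fail to reject H0.

H = 0.8518, df = 3, p = 0.837053, fail to reject H0.


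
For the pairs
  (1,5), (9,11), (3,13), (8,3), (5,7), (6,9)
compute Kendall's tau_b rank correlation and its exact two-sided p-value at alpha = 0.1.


Step 1: Enumerate the 15 unordered pairs (i,j) with i<j and classify each by sign(x_j-x_i) * sign(y_j-y_i).
  (1,2):dx=+8,dy=+6->C; (1,3):dx=+2,dy=+8->C; (1,4):dx=+7,dy=-2->D; (1,5):dx=+4,dy=+2->C
  (1,6):dx=+5,dy=+4->C; (2,3):dx=-6,dy=+2->D; (2,4):dx=-1,dy=-8->C; (2,5):dx=-4,dy=-4->C
  (2,6):dx=-3,dy=-2->C; (3,4):dx=+5,dy=-10->D; (3,5):dx=+2,dy=-6->D; (3,6):dx=+3,dy=-4->D
  (4,5):dx=-3,dy=+4->D; (4,6):dx=-2,dy=+6->D; (5,6):dx=+1,dy=+2->C
Step 2: C = 8, D = 7, total pairs = 15.
Step 3: tau = (C - D)/(n(n-1)/2) = (8 - 7)/15 = 0.066667.
Step 4: Exact two-sided p-value (enumerate n! = 720 permutations of y under H0): p = 1.000000.
Step 5: alpha = 0.1. fail to reject H0.

tau_b = 0.0667 (C=8, D=7), p = 1.000000, fail to reject H0.


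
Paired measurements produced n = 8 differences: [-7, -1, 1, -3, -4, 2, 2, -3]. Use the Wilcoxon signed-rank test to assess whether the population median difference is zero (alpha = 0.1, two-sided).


Step 1: Drop any zero differences (none here) and take |d_i|.
|d| = [7, 1, 1, 3, 4, 2, 2, 3]
Step 2: Midrank |d_i| (ties get averaged ranks).
ranks: |7|->8, |1|->1.5, |1|->1.5, |3|->5.5, |4|->7, |2|->3.5, |2|->3.5, |3|->5.5
Step 3: Attach original signs; sum ranks with positive sign and with negative sign.
W+ = 1.5 + 3.5 + 3.5 = 8.5
W- = 8 + 1.5 + 5.5 + 7 + 5.5 = 27.5
(Check: W+ + W- = 36 should equal n(n+1)/2 = 36.)
Step 4: Test statistic W = min(W+, W-) = 8.5.
Step 5: Ties in |d|, so use the tie-corrected normal approximation.
        E[W] = n(n+1)/4 = 8*9/4 = 18.
        Tie groups: |d|=1 (t=2), |d|=2 (t=2), |d|=3 (t=2); sum(t^3 - t) = 18.
        Var[W] = n(n+1)(2n+1)/24 - sum(t^3-t)/48 = 1224/24 - 18/48 = 50.625.
        z = (W - E[W]) / sqrt(Var[W]) = (8.5 - 18) / 7.1151 = -1.3352.
        Two-sided p = 2*Phi(z) = 0.181816.
Step 6: alpha = 0.1. fail to reject H0.

W+ = 8.5, W- = 27.5, W = min = 8.5, p = 0.181816, fail to reject H0.


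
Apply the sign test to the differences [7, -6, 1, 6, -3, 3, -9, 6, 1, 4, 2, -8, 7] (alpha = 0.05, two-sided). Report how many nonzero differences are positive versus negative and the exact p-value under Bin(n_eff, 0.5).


Step 1: Discard zero differences. Original n = 13; n_eff = number of nonzero differences = 13.
Nonzero differences (with sign): +7, -6, +1, +6, -3, +3, -9, +6, +1, +4, +2, -8, +7
Step 2: Count signs: positive = 9, negative = 4.
Step 3: Under H0: P(positive) = 0.5, so the number of positives S ~ Bin(13, 0.5).
Step 4: Two-sided exact p-value = sum of Bin(13,0.5) probabilities at or below the observed probability = 0.266846.
Step 5: alpha = 0.05. fail to reject H0.

n_eff = 13, pos = 9, neg = 4, p = 0.266846, fail to reject H0.


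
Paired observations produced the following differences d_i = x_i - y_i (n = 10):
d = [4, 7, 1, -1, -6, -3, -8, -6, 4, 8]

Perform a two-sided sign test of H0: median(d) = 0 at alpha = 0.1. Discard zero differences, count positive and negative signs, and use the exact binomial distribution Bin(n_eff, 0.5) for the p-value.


Step 1: Discard zero differences. Original n = 10; n_eff = number of nonzero differences = 10.
Nonzero differences (with sign): +4, +7, +1, -1, -6, -3, -8, -6, +4, +8
Step 2: Count signs: positive = 5, negative = 5.
Step 3: Under H0: P(positive) = 0.5, so the number of positives S ~ Bin(10, 0.5).
Step 4: Two-sided exact p-value = sum of Bin(10,0.5) probabilities at or below the observed probability = 1.000000.
Step 5: alpha = 0.1. fail to reject H0.

n_eff = 10, pos = 5, neg = 5, p = 1.000000, fail to reject H0.


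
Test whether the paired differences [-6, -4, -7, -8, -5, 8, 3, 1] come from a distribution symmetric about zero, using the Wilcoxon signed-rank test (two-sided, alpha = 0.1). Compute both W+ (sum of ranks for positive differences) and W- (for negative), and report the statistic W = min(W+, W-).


Step 1: Drop any zero differences (none here) and take |d_i|.
|d| = [6, 4, 7, 8, 5, 8, 3, 1]
Step 2: Midrank |d_i| (ties get averaged ranks).
ranks: |6|->5, |4|->3, |7|->6, |8|->7.5, |5|->4, |8|->7.5, |3|->2, |1|->1
Step 3: Attach original signs; sum ranks with positive sign and with negative sign.
W+ = 7.5 + 2 + 1 = 10.5
W- = 5 + 3 + 6 + 7.5 + 4 = 25.5
(Check: W+ + W- = 36 should equal n(n+1)/2 = 36.)
Step 4: Test statistic W = min(W+, W-) = 10.5.
Step 5: Ties in |d|, so use the tie-corrected normal approximation.
        E[W] = n(n+1)/4 = 8*9/4 = 18.
        Tie groups: |d|=8 (t=2); sum(t^3 - t) = 6.
        Var[W] = n(n+1)(2n+1)/24 - sum(t^3-t)/48 = 1224/24 - 6/48 = 50.875.
        z = (W - E[W]) / sqrt(Var[W]) = (10.5 - 18) / 7.1327 = -1.0515.
        Two-sided p = 2*Phi(z) = 0.293029.
Step 6: alpha = 0.1. fail to reject H0.

W+ = 10.5, W- = 25.5, W = min = 10.5, p = 0.293029, fail to reject H0.


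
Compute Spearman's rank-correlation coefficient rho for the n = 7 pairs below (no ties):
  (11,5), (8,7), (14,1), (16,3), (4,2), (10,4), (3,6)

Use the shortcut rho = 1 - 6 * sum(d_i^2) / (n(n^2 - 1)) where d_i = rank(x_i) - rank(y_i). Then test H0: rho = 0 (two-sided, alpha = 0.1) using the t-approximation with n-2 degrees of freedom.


Step 1: Rank x and y separately (midranks; no ties here).
rank(x): 11->5, 8->3, 14->6, 16->7, 4->2, 10->4, 3->1
rank(y): 5->5, 7->7, 1->1, 3->3, 2->2, 4->4, 6->6
Step 2: d_i = R_x(i) - R_y(i); compute d_i^2.
  (5-5)^2=0, (3-7)^2=16, (6-1)^2=25, (7-3)^2=16, (2-2)^2=0, (4-4)^2=0, (1-6)^2=25
sum(d^2) = 82.
Step 3: rho = 1 - 6*82 / (7*(7^2 - 1)) = 1 - 492/336 = -0.464286.
Step 4: Under H0, t = rho * sqrt((n-2)/(1-rho^2)) = -1.1722 ~ t(5).
Step 5: Two-sided p-value from the t-distribution with 5 df = 0.293934.
Step 6: alpha = 0.1. fail to reject H0.

rho = -0.4643, p = 0.293934, fail to reject H0 at alpha = 0.1.


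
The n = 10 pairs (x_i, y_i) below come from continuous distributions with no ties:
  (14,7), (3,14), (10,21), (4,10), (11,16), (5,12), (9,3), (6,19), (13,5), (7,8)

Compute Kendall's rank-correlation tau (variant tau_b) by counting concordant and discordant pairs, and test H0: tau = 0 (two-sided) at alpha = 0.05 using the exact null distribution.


Step 1: Enumerate the 45 unordered pairs (i,j) with i<j and classify each by sign(x_j-x_i) * sign(y_j-y_i).
  (1,2):dx=-11,dy=+7->D; (1,3):dx=-4,dy=+14->D; (1,4):dx=-10,dy=+3->D; (1,5):dx=-3,dy=+9->D
  (1,6):dx=-9,dy=+5->D; (1,7):dx=-5,dy=-4->C; (1,8):dx=-8,dy=+12->D; (1,9):dx=-1,dy=-2->C
  (1,10):dx=-7,dy=+1->D; (2,3):dx=+7,dy=+7->C; (2,4):dx=+1,dy=-4->D; (2,5):dx=+8,dy=+2->C
  (2,6):dx=+2,dy=-2->D; (2,7):dx=+6,dy=-11->D; (2,8):dx=+3,dy=+5->C; (2,9):dx=+10,dy=-9->D
  (2,10):dx=+4,dy=-6->D; (3,4):dx=-6,dy=-11->C; (3,5):dx=+1,dy=-5->D; (3,6):dx=-5,dy=-9->C
  (3,7):dx=-1,dy=-18->C; (3,8):dx=-4,dy=-2->C; (3,9):dx=+3,dy=-16->D; (3,10):dx=-3,dy=-13->C
  (4,5):dx=+7,dy=+6->C; (4,6):dx=+1,dy=+2->C; (4,7):dx=+5,dy=-7->D; (4,8):dx=+2,dy=+9->C
  (4,9):dx=+9,dy=-5->D; (4,10):dx=+3,dy=-2->D; (5,6):dx=-6,dy=-4->C; (5,7):dx=-2,dy=-13->C
  (5,8):dx=-5,dy=+3->D; (5,9):dx=+2,dy=-11->D; (5,10):dx=-4,dy=-8->C; (6,7):dx=+4,dy=-9->D
  (6,8):dx=+1,dy=+7->C; (6,9):dx=+8,dy=-7->D; (6,10):dx=+2,dy=-4->D; (7,8):dx=-3,dy=+16->D
  (7,9):dx=+4,dy=+2->C; (7,10):dx=-2,dy=+5->D; (8,9):dx=+7,dy=-14->D; (8,10):dx=+1,dy=-11->D
  (9,10):dx=-6,dy=+3->D
Step 2: C = 18, D = 27, total pairs = 45.
Step 3: tau = (C - D)/(n(n-1)/2) = (18 - 27)/45 = -0.200000.
Step 4: Exact two-sided p-value (enumerate n! = 3628800 permutations of y under H0): p = 0.484313.
Step 5: alpha = 0.05. fail to reject H0.

tau_b = -0.2000 (C=18, D=27), p = 0.484313, fail to reject H0.


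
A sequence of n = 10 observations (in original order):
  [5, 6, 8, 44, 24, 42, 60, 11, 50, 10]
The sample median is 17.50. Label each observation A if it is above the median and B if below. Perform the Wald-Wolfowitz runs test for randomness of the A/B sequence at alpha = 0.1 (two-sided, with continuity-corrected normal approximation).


Step 1: Compute median = 17.50; label A = above, B = below.
Labels in order: BBBAAAABAB  (n_A = 5, n_B = 5)
Step 2: Count runs R = 5.
Step 3: Under H0 (random ordering), E[R] = 2*n_A*n_B/(n_A+n_B) + 1 = 2*5*5/10 + 1 = 6.0000.
        Var[R] = 2*n_A*n_B*(2*n_A*n_B - n_A - n_B) / ((n_A+n_B)^2 * (n_A+n_B-1)) = 2000/900 = 2.2222.
        SD[R] = 1.4907.
Step 4: Continuity-corrected z = (R + 0.5 - E[R]) / SD[R] = (5 + 0.5 - 6.0000) / 1.4907 = -0.3354.
Step 5: Two-sided p-value via normal approximation = 2*(1 - Phi(|z|)) = 0.737316.
Step 6: alpha = 0.1. fail to reject H0.

R = 5, z = -0.3354, p = 0.737316, fail to reject H0.


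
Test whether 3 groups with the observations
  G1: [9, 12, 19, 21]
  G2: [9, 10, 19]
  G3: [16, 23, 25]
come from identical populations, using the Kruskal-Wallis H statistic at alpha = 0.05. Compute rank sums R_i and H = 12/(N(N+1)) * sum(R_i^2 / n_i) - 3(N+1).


Step 1: Combine all N = 10 observations and assign midranks.
sorted (value, group, rank): (9,G1,1.5), (9,G2,1.5), (10,G2,3), (12,G1,4), (16,G3,5), (19,G1,6.5), (19,G2,6.5), (21,G1,8), (23,G3,9), (25,G3,10)
Step 2: Sum ranks within each group.
R_1 = 20 (n_1 = 4)
R_2 = 11 (n_2 = 3)
R_3 = 24 (n_3 = 3)
Step 3: H = 12/(N(N+1)) * sum(R_i^2/n_i) - 3(N+1)
     = 12/(10*11) * (20^2/4 + 11^2/3 + 24^2/3) - 3*11
     = 0.109091 * 332.333 - 33
     = 3.254545.
Step 4: Ties present; correction factor C = 1 - 12/(10^3 - 10) = 0.987879. Corrected H = 3.254545 / 0.987879 = 3.294479.
Step 5: Under H0, H ~ chi^2(2); p-value = 0.192581.
Step 6: alpha = 0.05. fail to reject H0.

H = 3.2945, df = 2, p = 0.192581, fail to reject H0.


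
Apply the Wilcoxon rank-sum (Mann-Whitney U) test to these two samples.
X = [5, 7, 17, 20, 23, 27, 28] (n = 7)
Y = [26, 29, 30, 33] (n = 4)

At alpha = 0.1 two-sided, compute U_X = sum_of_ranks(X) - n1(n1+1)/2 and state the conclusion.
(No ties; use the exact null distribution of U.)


Step 1: Combine and sort all 11 observations; assign midranks.
sorted (value, group): (5,X), (7,X), (17,X), (20,X), (23,X), (26,Y), (27,X), (28,X), (29,Y), (30,Y), (33,Y)
ranks: 5->1, 7->2, 17->3, 20->4, 23->5, 26->6, 27->7, 28->8, 29->9, 30->10, 33->11
Step 2: Rank sum for X: R1 = 1 + 2 + 3 + 4 + 5 + 7 + 8 = 30.
Step 3: U_X = R1 - n1(n1+1)/2 = 30 - 7*8/2 = 30 - 28 = 2.
       U_Y = n1*n2 - U_X = 28 - 2 = 26.
Step 4: No ties, so the exact null distribution of U (based on enumerating the C(11,7) = 330 equally likely rank assignments) gives the two-sided p-value.
Step 5: p-value = 0.024242; compare to alpha = 0.1. reject H0.

U_X = 2, p = 0.024242, reject H0 at alpha = 0.1.


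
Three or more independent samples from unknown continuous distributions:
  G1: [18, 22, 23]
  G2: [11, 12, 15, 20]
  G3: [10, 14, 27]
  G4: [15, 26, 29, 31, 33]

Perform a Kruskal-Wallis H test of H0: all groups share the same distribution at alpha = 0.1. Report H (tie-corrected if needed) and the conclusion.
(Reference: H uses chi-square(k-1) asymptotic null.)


Step 1: Combine all N = 15 observations and assign midranks.
sorted (value, group, rank): (10,G3,1), (11,G2,2), (12,G2,3), (14,G3,4), (15,G2,5.5), (15,G4,5.5), (18,G1,7), (20,G2,8), (22,G1,9), (23,G1,10), (26,G4,11), (27,G3,12), (29,G4,13), (31,G4,14), (33,G4,15)
Step 2: Sum ranks within each group.
R_1 = 26 (n_1 = 3)
R_2 = 18.5 (n_2 = 4)
R_3 = 17 (n_3 = 3)
R_4 = 58.5 (n_4 = 5)
Step 3: H = 12/(N(N+1)) * sum(R_i^2/n_i) - 3(N+1)
     = 12/(15*16) * (26^2/3 + 18.5^2/4 + 17^2/3 + 58.5^2/5) - 3*16
     = 0.050000 * 1091.68 - 48
     = 6.583958.
Step 4: Ties present; correction factor C = 1 - 6/(15^3 - 15) = 0.998214. Corrected H = 6.583958 / 0.998214 = 6.595736.
Step 5: Under H0, H ~ chi^2(3); p-value = 0.085962.
Step 6: alpha = 0.1. reject H0.

H = 6.5957, df = 3, p = 0.085962, reject H0.


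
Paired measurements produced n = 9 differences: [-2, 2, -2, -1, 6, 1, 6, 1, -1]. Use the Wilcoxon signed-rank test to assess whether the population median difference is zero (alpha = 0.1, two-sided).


Step 1: Drop any zero differences (none here) and take |d_i|.
|d| = [2, 2, 2, 1, 6, 1, 6, 1, 1]
Step 2: Midrank |d_i| (ties get averaged ranks).
ranks: |2|->6, |2|->6, |2|->6, |1|->2.5, |6|->8.5, |1|->2.5, |6|->8.5, |1|->2.5, |1|->2.5
Step 3: Attach original signs; sum ranks with positive sign and with negative sign.
W+ = 6 + 8.5 + 2.5 + 8.5 + 2.5 = 28
W- = 6 + 6 + 2.5 + 2.5 = 17
(Check: W+ + W- = 45 should equal n(n+1)/2 = 45.)
Step 4: Test statistic W = min(W+, W-) = 17.
Step 5: Ties in |d|, so use the tie-corrected normal approximation.
        E[W] = n(n+1)/4 = 9*10/4 = 22.5.
        Tie groups: |d|=1 (t=4), |d|=2 (t=3), |d|=6 (t=2); sum(t^3 - t) = 90.
        Var[W] = n(n+1)(2n+1)/24 - sum(t^3-t)/48 = 1710/24 - 90/48 = 69.375.
        z = (W - E[W]) / sqrt(Var[W]) = (17 - 22.5) / 8.3292 = -0.6603.
        Two-sided p = 2*Phi(z) = 0.509042.
Step 6: alpha = 0.1. fail to reject H0.

W+ = 28, W- = 17, W = min = 17, p = 0.509042, fail to reject H0.


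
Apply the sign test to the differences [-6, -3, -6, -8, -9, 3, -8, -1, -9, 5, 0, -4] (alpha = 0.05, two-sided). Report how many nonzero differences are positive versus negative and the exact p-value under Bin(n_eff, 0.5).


Step 1: Discard zero differences. Original n = 12; n_eff = number of nonzero differences = 11.
Nonzero differences (with sign): -6, -3, -6, -8, -9, +3, -8, -1, -9, +5, -4
Step 2: Count signs: positive = 2, negative = 9.
Step 3: Under H0: P(positive) = 0.5, so the number of positives S ~ Bin(11, 0.5).
Step 4: Two-sided exact p-value = sum of Bin(11,0.5) probabilities at or below the observed probability = 0.065430.
Step 5: alpha = 0.05. fail to reject H0.

n_eff = 11, pos = 2, neg = 9, p = 0.065430, fail to reject H0.


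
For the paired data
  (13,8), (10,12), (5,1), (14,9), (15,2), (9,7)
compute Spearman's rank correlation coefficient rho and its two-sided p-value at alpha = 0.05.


Step 1: Rank x and y separately (midranks; no ties here).
rank(x): 13->4, 10->3, 5->1, 14->5, 15->6, 9->2
rank(y): 8->4, 12->6, 1->1, 9->5, 2->2, 7->3
Step 2: d_i = R_x(i) - R_y(i); compute d_i^2.
  (4-4)^2=0, (3-6)^2=9, (1-1)^2=0, (5-5)^2=0, (6-2)^2=16, (2-3)^2=1
sum(d^2) = 26.
Step 3: rho = 1 - 6*26 / (6*(6^2 - 1)) = 1 - 156/210 = 0.257143.
Step 4: Under H0, t = rho * sqrt((n-2)/(1-rho^2)) = 0.5322 ~ t(4).
Step 5: Two-sided p-value from the t-distribution with 4 df = 0.622787.
Step 6: alpha = 0.05. fail to reject H0.

rho = 0.2571, p = 0.622787, fail to reject H0 at alpha = 0.05.


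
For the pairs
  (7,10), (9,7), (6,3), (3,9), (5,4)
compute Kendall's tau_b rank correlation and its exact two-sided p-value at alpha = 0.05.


Step 1: Enumerate the 10 unordered pairs (i,j) with i<j and classify each by sign(x_j-x_i) * sign(y_j-y_i).
  (1,2):dx=+2,dy=-3->D; (1,3):dx=-1,dy=-7->C; (1,4):dx=-4,dy=-1->C; (1,5):dx=-2,dy=-6->C
  (2,3):dx=-3,dy=-4->C; (2,4):dx=-6,dy=+2->D; (2,5):dx=-4,dy=-3->C; (3,4):dx=-3,dy=+6->D
  (3,5):dx=-1,dy=+1->D; (4,5):dx=+2,dy=-5->D
Step 2: C = 5, D = 5, total pairs = 10.
Step 3: tau = (C - D)/(n(n-1)/2) = (5 - 5)/10 = 0.000000.
Step 4: Exact two-sided p-value (enumerate n! = 120 permutations of y under H0): p = 1.000000.
Step 5: alpha = 0.05. fail to reject H0.

tau_b = 0.0000 (C=5, D=5), p = 1.000000, fail to reject H0.


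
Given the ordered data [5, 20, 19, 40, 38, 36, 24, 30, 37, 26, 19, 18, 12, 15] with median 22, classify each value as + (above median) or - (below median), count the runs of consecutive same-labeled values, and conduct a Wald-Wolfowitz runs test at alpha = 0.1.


Step 1: Compute median = 22; label A = above, B = below.
Labels in order: BBBAAAAAAABBBB  (n_A = 7, n_B = 7)
Step 2: Count runs R = 3.
Step 3: Under H0 (random ordering), E[R] = 2*n_A*n_B/(n_A+n_B) + 1 = 2*7*7/14 + 1 = 8.0000.
        Var[R] = 2*n_A*n_B*(2*n_A*n_B - n_A - n_B) / ((n_A+n_B)^2 * (n_A+n_B-1)) = 8232/2548 = 3.2308.
        SD[R] = 1.7974.
Step 4: Continuity-corrected z = (R + 0.5 - E[R]) / SD[R] = (3 + 0.5 - 8.0000) / 1.7974 = -2.5036.
Step 5: Two-sided p-value via normal approximation = 2*(1 - Phi(|z|)) = 0.012295.
Step 6: alpha = 0.1. reject H0.

R = 3, z = -2.5036, p = 0.012295, reject H0.


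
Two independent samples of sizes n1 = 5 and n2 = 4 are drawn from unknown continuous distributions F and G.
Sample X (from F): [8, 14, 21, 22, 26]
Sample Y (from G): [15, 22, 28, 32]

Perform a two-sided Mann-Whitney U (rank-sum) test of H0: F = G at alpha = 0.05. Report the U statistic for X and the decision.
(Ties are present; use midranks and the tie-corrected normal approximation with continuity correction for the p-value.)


Step 1: Combine and sort all 9 observations; assign midranks.
sorted (value, group): (8,X), (14,X), (15,Y), (21,X), (22,X), (22,Y), (26,X), (28,Y), (32,Y)
ranks: 8->1, 14->2, 15->3, 21->4, 22->5.5, 22->5.5, 26->7, 28->8, 32->9
Step 2: Rank sum for X: R1 = 1 + 2 + 4 + 5.5 + 7 = 19.5.
Step 3: U_X = R1 - n1(n1+1)/2 = 19.5 - 5*6/2 = 19.5 - 15 = 4.5.
       U_Y = n1*n2 - U_X = 20 - 4.5 = 15.5.
Step 4: Ties are present, so use the tie-corrected normal approximation (with continuity correction) for the p-value.
Step 5: p-value = 0.218742; compare to alpha = 0.05. fail to reject H0.

U_X = 4.5, p = 0.218742, fail to reject H0 at alpha = 0.05.


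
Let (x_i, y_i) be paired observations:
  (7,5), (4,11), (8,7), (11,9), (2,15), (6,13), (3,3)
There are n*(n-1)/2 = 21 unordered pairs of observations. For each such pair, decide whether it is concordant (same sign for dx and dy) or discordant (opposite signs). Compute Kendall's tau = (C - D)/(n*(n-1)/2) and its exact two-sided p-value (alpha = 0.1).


Step 1: Enumerate the 21 unordered pairs (i,j) with i<j and classify each by sign(x_j-x_i) * sign(y_j-y_i).
  (1,2):dx=-3,dy=+6->D; (1,3):dx=+1,dy=+2->C; (1,4):dx=+4,dy=+4->C; (1,5):dx=-5,dy=+10->D
  (1,6):dx=-1,dy=+8->D; (1,7):dx=-4,dy=-2->C; (2,3):dx=+4,dy=-4->D; (2,4):dx=+7,dy=-2->D
  (2,5):dx=-2,dy=+4->D; (2,6):dx=+2,dy=+2->C; (2,7):dx=-1,dy=-8->C; (3,4):dx=+3,dy=+2->C
  (3,5):dx=-6,dy=+8->D; (3,6):dx=-2,dy=+6->D; (3,7):dx=-5,dy=-4->C; (4,5):dx=-9,dy=+6->D
  (4,6):dx=-5,dy=+4->D; (4,7):dx=-8,dy=-6->C; (5,6):dx=+4,dy=-2->D; (5,7):dx=+1,dy=-12->D
  (6,7):dx=-3,dy=-10->C
Step 2: C = 9, D = 12, total pairs = 21.
Step 3: tau = (C - D)/(n(n-1)/2) = (9 - 12)/21 = -0.142857.
Step 4: Exact two-sided p-value (enumerate n! = 5040 permutations of y under H0): p = 0.772619.
Step 5: alpha = 0.1. fail to reject H0.

tau_b = -0.1429 (C=9, D=12), p = 0.772619, fail to reject H0.


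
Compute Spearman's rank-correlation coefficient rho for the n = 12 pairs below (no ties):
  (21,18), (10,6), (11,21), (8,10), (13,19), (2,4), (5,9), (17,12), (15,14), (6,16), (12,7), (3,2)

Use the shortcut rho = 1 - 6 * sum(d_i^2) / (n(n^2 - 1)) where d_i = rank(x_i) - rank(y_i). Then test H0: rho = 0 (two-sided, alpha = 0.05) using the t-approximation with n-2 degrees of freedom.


Step 1: Rank x and y separately (midranks; no ties here).
rank(x): 21->12, 10->6, 11->7, 8->5, 13->9, 2->1, 5->3, 17->11, 15->10, 6->4, 12->8, 3->2
rank(y): 18->10, 6->3, 21->12, 10->6, 19->11, 4->2, 9->5, 12->7, 14->8, 16->9, 7->4, 2->1
Step 2: d_i = R_x(i) - R_y(i); compute d_i^2.
  (12-10)^2=4, (6-3)^2=9, (7-12)^2=25, (5-6)^2=1, (9-11)^2=4, (1-2)^2=1, (3-5)^2=4, (11-7)^2=16, (10-8)^2=4, (4-9)^2=25, (8-4)^2=16, (2-1)^2=1
sum(d^2) = 110.
Step 3: rho = 1 - 6*110 / (12*(12^2 - 1)) = 1 - 660/1716 = 0.615385.
Step 4: Under H0, t = rho * sqrt((n-2)/(1-rho^2)) = 2.4689 ~ t(10).
Step 5: Two-sided p-value from the t-distribution with 10 df = 0.033170.
Step 6: alpha = 0.05. reject H0.

rho = 0.6154, p = 0.033170, reject H0 at alpha = 0.05.


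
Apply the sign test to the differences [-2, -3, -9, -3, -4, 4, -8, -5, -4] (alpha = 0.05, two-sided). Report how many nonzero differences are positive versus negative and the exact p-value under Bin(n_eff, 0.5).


Step 1: Discard zero differences. Original n = 9; n_eff = number of nonzero differences = 9.
Nonzero differences (with sign): -2, -3, -9, -3, -4, +4, -8, -5, -4
Step 2: Count signs: positive = 1, negative = 8.
Step 3: Under H0: P(positive) = 0.5, so the number of positives S ~ Bin(9, 0.5).
Step 4: Two-sided exact p-value = sum of Bin(9,0.5) probabilities at or below the observed probability = 0.039062.
Step 5: alpha = 0.05. reject H0.

n_eff = 9, pos = 1, neg = 8, p = 0.039062, reject H0.


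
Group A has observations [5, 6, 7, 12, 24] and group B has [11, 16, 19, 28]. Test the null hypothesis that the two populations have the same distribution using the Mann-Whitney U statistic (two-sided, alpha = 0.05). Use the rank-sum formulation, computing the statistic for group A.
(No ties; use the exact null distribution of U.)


Step 1: Combine and sort all 9 observations; assign midranks.
sorted (value, group): (5,X), (6,X), (7,X), (11,Y), (12,X), (16,Y), (19,Y), (24,X), (28,Y)
ranks: 5->1, 6->2, 7->3, 11->4, 12->5, 16->6, 19->7, 24->8, 28->9
Step 2: Rank sum for X: R1 = 1 + 2 + 3 + 5 + 8 = 19.
Step 3: U_X = R1 - n1(n1+1)/2 = 19 - 5*6/2 = 19 - 15 = 4.
       U_Y = n1*n2 - U_X = 20 - 4 = 16.
Step 4: No ties, so the exact null distribution of U (based on enumerating the C(9,5) = 126 equally likely rank assignments) gives the two-sided p-value.
Step 5: p-value = 0.190476; compare to alpha = 0.05. fail to reject H0.

U_X = 4, p = 0.190476, fail to reject H0 at alpha = 0.05.


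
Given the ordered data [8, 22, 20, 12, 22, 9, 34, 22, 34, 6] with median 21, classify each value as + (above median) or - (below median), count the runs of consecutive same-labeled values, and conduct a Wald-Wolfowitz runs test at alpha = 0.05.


Step 1: Compute median = 21; label A = above, B = below.
Labels in order: BABBABAAAB  (n_A = 5, n_B = 5)
Step 2: Count runs R = 7.
Step 3: Under H0 (random ordering), E[R] = 2*n_A*n_B/(n_A+n_B) + 1 = 2*5*5/10 + 1 = 6.0000.
        Var[R] = 2*n_A*n_B*(2*n_A*n_B - n_A - n_B) / ((n_A+n_B)^2 * (n_A+n_B-1)) = 2000/900 = 2.2222.
        SD[R] = 1.4907.
Step 4: Continuity-corrected z = (R - 0.5 - E[R]) / SD[R] = (7 - 0.5 - 6.0000) / 1.4907 = 0.3354.
Step 5: Two-sided p-value via normal approximation = 2*(1 - Phi(|z|)) = 0.737316.
Step 6: alpha = 0.05. fail to reject H0.

R = 7, z = 0.3354, p = 0.737316, fail to reject H0.
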